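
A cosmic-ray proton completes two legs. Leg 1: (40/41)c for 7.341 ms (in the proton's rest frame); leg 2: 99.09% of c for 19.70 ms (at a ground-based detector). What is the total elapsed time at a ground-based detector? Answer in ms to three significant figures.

Leg 1: γ = 1/√(1 − (40/41)²) = 41/9 ≈ 4.556; Δt_1 = 4.556 × 7.341 = 33.44 ms.
Leg 2: 19.70 ms is already measured at a ground-based detector.
Total: 33.44 + 19.70 ms.

Δt = 53.1 ms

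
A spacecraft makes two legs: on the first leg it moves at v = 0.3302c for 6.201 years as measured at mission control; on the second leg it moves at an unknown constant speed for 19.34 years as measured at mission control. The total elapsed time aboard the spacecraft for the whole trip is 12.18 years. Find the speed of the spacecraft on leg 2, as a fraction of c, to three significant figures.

β = 0.945

Leg 1: γ = 1/√(1 − 0.3302²) = 1/√0.8910 = 1.059; τ_1 = 6.201/1.059 = 5.853 years.
Leg 2: speed unknown; τ_2 = 19.34/γ_2.
Total proper time: 5.853 + τ_2 = 12.18, so τ_2 = 12.18 − 5.853 = 6.327 years.
γ_2 = 19.34/6.327 = 3.057; β = √(1 − 1/γ²) = √0.8930.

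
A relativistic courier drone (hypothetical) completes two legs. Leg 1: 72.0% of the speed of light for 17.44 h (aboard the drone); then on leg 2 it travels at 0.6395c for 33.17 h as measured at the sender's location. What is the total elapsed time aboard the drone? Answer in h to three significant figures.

Leg 1: 17.44 h is already measured aboard the drone.
Leg 2: γ = 1/√(1 − 0.6395²) = 1/√0.5910 = 1.301; τ_2 = 33.17/1.301 = 25.50 h.
Total: 17.44 + 25.50 h.

τ = 42.9 h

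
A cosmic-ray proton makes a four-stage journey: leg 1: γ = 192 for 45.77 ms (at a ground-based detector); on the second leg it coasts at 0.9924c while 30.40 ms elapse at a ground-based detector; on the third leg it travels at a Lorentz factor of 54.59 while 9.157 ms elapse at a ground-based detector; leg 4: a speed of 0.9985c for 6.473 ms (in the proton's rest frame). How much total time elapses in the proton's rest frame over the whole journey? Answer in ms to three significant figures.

τ = 10.6 ms

Leg 1: γ = 192; τ_1 = 45.77/192.0 = 0.2384 ms.
Leg 2: γ = 1/√(1 − 0.9924²) = 1/√0.01514 = 8.127; τ_2 = 30.40/8.127 = 3.741 ms.
Leg 3: γ = 54.59; τ_3 = 9.157/54.59 = 0.1677 ms.
Leg 4: 6.473 ms is already measured in the proton's rest frame.
Total: 0.2384 + 3.741 + 0.1677 + 6.473 ms.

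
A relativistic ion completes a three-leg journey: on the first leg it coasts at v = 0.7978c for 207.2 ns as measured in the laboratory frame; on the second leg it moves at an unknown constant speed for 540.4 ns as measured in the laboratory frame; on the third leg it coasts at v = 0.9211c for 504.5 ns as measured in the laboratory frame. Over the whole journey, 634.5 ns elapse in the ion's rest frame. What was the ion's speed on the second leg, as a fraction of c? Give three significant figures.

β = 0.815

Leg 1: γ = 1/√(1 − 0.7978²) = 1/√0.3635 = 1.659; τ_1 = 207.2/1.659 = 124.9 ns.
Leg 2: speed unknown; τ_2 = 540.4/γ_2.
Leg 3: γ = 1/√(1 − 0.9211²) = 1/√0.1516 = 2.569; τ_3 = 504.5/2.569 = 196.4 ns.
Total proper time: 124.9 + τ_2 + 196.4 = 634.5, so τ_2 = 634.5 − 321.3 = 313.2 ns.
γ_2 = 540.4/313.2 = 1.726; β = √(1 − 1/γ²) = √0.6642.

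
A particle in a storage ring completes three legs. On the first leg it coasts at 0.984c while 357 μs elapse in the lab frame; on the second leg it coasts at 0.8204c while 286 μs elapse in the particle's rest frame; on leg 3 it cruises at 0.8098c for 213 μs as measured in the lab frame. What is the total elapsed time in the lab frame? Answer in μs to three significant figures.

Δt = 1070 μs

Leg 1: 357 μs is already measured in the lab frame.
Leg 2: γ = 1/√(1 − 0.8204²) = 1/√0.3269 = 1.749; Δt_2 = 1.749 × 286 = 500.2 μs.
Leg 3: 213 μs is already measured in the lab frame.
Total: 357.0 + 500.2 + 213.0 μs.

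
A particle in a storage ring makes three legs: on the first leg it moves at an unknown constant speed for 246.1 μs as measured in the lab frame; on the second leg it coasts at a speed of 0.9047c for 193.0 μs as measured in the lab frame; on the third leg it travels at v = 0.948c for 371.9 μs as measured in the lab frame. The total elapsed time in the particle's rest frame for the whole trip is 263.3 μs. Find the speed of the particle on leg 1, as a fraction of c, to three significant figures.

β = 0.967

Leg 1: speed unknown; τ_1 = 246.1/γ_1.
Leg 2: γ = 1/√(1 − 0.9047²) = 1/√0.1815 = 2.347; τ_2 = 193.0/2.347 = 82.23 μs.
Leg 3: γ = 1/√(1 − 0.948²) = 1/√0.1013 = 3.142; τ_3 = 371.9/3.142 = 118.4 μs.
Total proper time: τ_1 + 82.23 + 118.4 = 263.3, so τ_1 = 263.3 − 200.6 = 62.71 μs.
γ_1 = 246.1/62.71 = 3.925; β = √(1 − 1/γ²) = √0.9351.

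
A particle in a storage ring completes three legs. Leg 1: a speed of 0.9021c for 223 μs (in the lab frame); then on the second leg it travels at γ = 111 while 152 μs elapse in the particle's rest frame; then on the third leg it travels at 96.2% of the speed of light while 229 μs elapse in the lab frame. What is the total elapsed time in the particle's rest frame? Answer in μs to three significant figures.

Leg 1: γ = 1/√(1 − 0.9021²) = 1/√0.1862 = 2.317; τ_1 = 223/2.317 = 96.23 μs.
Leg 2: 152 μs is already measured in the particle's rest frame.
Leg 3: β = 0.962; γ = 1/√(1 − 0.962²) = 1/√0.07456 = 3.662; τ_3 = 229/3.662 = 62.53 μs.
Total: 96.23 + 152.0 + 62.53 μs.

τ = 311 μs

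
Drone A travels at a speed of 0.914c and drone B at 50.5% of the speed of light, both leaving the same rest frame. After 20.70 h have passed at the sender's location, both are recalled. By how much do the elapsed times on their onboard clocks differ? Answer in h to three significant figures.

A: γ = 1/√(1 − 0.914²) = 1/√0.1646 = 2.465; τ_A = 20.70/2.465 = 8.398 h.
B: β = 0.505; γ = 1/√(1 − 0.505²) = 1/√0.7450 = 1.159; τ_B = 20.70/1.159 = 17.87 h.

|τ_A − τ_B| = 9.47 h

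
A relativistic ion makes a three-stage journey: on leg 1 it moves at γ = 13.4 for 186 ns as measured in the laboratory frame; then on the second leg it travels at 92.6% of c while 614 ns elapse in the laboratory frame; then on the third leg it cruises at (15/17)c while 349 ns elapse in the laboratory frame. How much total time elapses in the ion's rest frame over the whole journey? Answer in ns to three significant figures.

τ = 410 ns

Leg 1: γ = 13.4; τ_1 = 186/13.40 = 13.88 ns.
Leg 2: β = 0.926; γ = 1/√(1 − 0.926²) = 1/√0.1425 = 2.649; τ_2 = 614/2.649 = 231.8 ns.
Leg 3: γ = 1/√(1 − (15/17)²) = 17/8 = 2.125; τ_3 = 349/2.125 = 164.2 ns.
Total: 13.88 + 231.8 + 164.2 ns.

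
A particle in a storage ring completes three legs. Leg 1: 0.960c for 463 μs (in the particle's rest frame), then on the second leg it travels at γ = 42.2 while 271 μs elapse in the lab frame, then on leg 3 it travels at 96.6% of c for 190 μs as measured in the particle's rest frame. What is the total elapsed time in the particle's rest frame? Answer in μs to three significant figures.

Leg 1: 463 μs is already measured in the particle's rest frame.
Leg 2: γ = 42.2; τ_2 = 271/42.20 = 6.422 μs.
Leg 3: 190 μs is already measured in the particle's rest frame.
Total: 463.0 + 6.422 + 190.0 μs.

τ = 659 μs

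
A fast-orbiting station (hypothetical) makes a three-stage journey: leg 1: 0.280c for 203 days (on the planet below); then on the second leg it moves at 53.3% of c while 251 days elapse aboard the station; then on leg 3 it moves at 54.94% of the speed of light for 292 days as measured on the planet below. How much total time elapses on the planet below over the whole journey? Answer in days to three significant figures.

Δt = 792 days

Leg 1: 203 days is already measured on the planet below.
Leg 2: β = 0.533; γ = 1/√(1 − 0.533²) = 1/√0.7159 = 1.182; Δt_2 = 1.182 × 251 = 296.6 days.
Leg 3: 292 days is already measured on the planet below.
Total: 203.0 + 296.6 + 292.0 days.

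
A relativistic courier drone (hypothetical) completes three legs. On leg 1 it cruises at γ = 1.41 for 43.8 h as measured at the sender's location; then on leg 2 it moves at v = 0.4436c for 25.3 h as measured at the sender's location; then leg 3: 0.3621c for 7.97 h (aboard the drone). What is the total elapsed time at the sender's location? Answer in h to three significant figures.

Δt = 77.7 h

Leg 1: 43.8 h is already measured at the sender's location.
Leg 2: 25.3 h is already measured at the sender's location.
Leg 3: γ = 1/√(1 − 0.3621²) = 1/√0.8689 = 1.073; Δt_3 = 1.073 × 7.97 = 8.550 h.
Total: 43.80 + 25.30 + 8.550 h.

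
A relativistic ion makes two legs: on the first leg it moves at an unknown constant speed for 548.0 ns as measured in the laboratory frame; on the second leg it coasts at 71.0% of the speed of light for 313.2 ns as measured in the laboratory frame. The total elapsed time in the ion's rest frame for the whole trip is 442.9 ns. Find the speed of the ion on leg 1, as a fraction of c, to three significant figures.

Leg 1: speed unknown; τ_1 = 548.0/γ_1.
Leg 2: β = 0.710; γ = 1/√(1 − 0.710²) = 1/√0.4959 = 1.420; τ_2 = 313.2/1.420 = 220.6 ns.
Total proper time: τ_1 + 220.6 = 442.9, so τ_1 = 442.9 − 220.6 = 222.3 ns.
γ_1 = 548.0/222.3 = 2.465; β = √(1 − 1/γ²) = √0.8354.

β = 0.914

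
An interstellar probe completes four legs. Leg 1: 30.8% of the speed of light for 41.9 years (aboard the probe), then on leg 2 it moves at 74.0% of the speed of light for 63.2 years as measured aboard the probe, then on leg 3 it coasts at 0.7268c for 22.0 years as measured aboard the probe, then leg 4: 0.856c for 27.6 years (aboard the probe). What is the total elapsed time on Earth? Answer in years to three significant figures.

Δt = 223 years

Leg 1: β = 0.308; γ = 1/√(1 − 0.308²) = 1/√0.9051 = 1.051; Δt_1 = 1.051 × 41.9 = 44.04 years.
Leg 2: β = 0.740; γ = 1/√(1 − 0.740²) = 1/√0.4524 = 1.487; Δt_2 = 1.487 × 63.2 = 93.96 years.
Leg 3: γ = 1/√(1 − 0.7268²) = 1/√0.4718 = 1.456; Δt_3 = 1.456 × 22.0 = 32.03 years.
Leg 4: γ = 1/√(1 − 0.856²) = 1/√0.2673 = 1.934; Δt_4 = 1.934 × 27.6 = 53.39 years.
Total: 44.04 + 93.96 + 32.03 + 53.39 years.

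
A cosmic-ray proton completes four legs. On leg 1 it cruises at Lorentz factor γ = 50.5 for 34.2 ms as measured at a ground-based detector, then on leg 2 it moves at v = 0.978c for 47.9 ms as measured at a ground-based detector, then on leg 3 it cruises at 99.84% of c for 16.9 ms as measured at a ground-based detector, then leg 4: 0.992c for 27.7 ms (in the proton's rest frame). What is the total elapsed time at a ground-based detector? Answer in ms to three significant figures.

Leg 1: 34.2 ms is already measured at a ground-based detector.
Leg 2: 47.9 ms is already measured at a ground-based detector.
Leg 3: 16.9 ms is already measured at a ground-based detector.
Leg 4: γ = 1/√(1 − 0.992²) = 1/√0.01594 = 7.922; Δt_4 = 7.922 × 27.7 = 219.4 ms.
Total: 34.20 + 47.90 + 16.90 + 219.4 ms.

Δt = 318 ms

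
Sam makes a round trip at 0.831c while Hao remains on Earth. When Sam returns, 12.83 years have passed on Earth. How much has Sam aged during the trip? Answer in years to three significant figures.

γ = 1/√(1 − 0.831²) = 1/√0.3094 = 1.798
Sam's clock measures proper time along the trip: τ = Δt/γ = 12.83/1.798 years.

τ = 7.14 years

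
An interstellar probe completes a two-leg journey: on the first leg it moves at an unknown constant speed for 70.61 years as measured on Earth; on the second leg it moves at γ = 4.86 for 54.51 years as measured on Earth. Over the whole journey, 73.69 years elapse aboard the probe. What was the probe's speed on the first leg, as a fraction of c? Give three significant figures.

β = 0.466

Leg 1: speed unknown; τ_1 = 70.61/γ_1.
Leg 2: γ = 4.86; τ_2 = 54.51/4.860 = 11.22 years.
Total proper time: τ_1 + 11.22 = 73.69, so τ_1 = 73.69 − 11.22 = 62.47 years.
γ_1 = 70.61/62.47 = 1.130; β = √(1 − 1/γ²) = √0.2172.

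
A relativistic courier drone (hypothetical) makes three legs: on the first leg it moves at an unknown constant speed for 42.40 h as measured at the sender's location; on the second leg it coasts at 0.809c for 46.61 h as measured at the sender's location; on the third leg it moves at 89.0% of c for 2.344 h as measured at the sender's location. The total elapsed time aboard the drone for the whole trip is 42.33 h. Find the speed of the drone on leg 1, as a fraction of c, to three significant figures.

Leg 1: speed unknown; τ_1 = 42.40/γ_1.
Leg 2: γ = 1/√(1 − 0.809²) = 1/√0.3455 = 1.701; τ_2 = 46.61/1.701 = 27.40 h.
Leg 3: β = 0.890; γ = 1/√(1 − 0.890²) = 1/√0.2079 = 2.193; τ_3 = 2.344/2.193 = 1.069 h.
Total proper time: τ_1 + 27.40 + 1.069 = 42.33, so τ_1 = 42.33 − 28.47 = 13.86 h.
γ_1 = 42.40/13.86 = 3.058; β = √(1 − 1/γ²) = √0.8931.

β = 0.945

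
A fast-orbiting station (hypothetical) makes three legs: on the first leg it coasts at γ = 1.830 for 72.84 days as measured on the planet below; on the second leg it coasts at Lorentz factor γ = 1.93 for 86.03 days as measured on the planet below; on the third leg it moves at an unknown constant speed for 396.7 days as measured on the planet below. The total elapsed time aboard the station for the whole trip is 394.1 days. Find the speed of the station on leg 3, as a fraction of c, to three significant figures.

Leg 1: γ = 1.830; τ_1 = 72.84/1.830 = 39.80 days.
Leg 2: γ = 1.93; τ_2 = 86.03/1.930 = 44.58 days.
Leg 3: speed unknown; τ_3 = 396.7/γ_3.
Total proper time: 39.80 + 44.58 + τ_3 = 394.1, so τ_3 = 394.1 − 84.38 = 309.7 days.
γ_3 = 396.7/309.7 = 1.281; β = √(1 − 1/γ²) = √0.3904.

β = 0.625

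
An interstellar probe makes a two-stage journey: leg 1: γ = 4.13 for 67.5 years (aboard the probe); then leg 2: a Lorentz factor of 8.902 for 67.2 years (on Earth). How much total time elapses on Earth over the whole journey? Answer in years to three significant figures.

Leg 1: γ = 4.13; Δt_1 = 4.130 × 67.5 = 278.8 years.
Leg 2: 67.2 years is already measured on Earth.
Total: 278.8 + 67.20 years.

Δt = 346 years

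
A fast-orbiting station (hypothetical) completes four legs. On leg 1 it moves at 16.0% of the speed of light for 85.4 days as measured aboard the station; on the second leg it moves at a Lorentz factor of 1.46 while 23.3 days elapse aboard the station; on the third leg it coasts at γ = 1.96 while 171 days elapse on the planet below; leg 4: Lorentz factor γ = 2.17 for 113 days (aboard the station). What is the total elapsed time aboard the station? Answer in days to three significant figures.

τ = 309 days

Leg 1: 85.4 days is already measured aboard the station.
Leg 2: 23.3 days is already measured aboard the station.
Leg 3: γ = 1.96; τ_3 = 171/1.960 = 87.24 days.
Leg 4: 113 days is already measured aboard the station.
Total: 85.40 + 23.30 + 87.24 + 113.0 days.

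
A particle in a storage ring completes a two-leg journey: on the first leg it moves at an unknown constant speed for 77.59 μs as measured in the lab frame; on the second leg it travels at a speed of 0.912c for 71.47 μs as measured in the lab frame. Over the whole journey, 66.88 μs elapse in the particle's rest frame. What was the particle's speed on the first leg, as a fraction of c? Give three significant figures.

β = 0.875

Leg 1: speed unknown; τ_1 = 77.59/γ_1.
Leg 2: γ = 1/√(1 − 0.912²) = 1/√0.1683 = 2.438; τ_2 = 71.47/2.438 = 29.32 μs.
Total proper time: τ_1 + 29.32 = 66.88, so τ_1 = 66.88 − 29.32 = 37.56 μs.
γ_1 = 77.59/37.56 = 2.066; β = √(1 − 1/γ²) = √0.7656.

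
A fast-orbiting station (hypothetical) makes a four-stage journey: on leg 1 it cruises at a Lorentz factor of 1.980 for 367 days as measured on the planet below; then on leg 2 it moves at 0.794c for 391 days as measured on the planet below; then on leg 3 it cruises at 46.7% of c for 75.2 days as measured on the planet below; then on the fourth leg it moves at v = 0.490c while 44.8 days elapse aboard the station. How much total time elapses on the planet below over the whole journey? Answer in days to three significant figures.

Δt = 885 days

Leg 1: 367 days is already measured on the planet below.
Leg 2: 391 days is already measured on the planet below.
Leg 3: 75.2 days is already measured on the planet below.
Leg 4: γ = 1/√(1 − 0.490²) = 1/√0.7599 = 1.147; Δt_4 = 1.147 × 44.8 = 51.39 days.
Total: 367.0 + 391.0 + 75.20 + 51.39 days.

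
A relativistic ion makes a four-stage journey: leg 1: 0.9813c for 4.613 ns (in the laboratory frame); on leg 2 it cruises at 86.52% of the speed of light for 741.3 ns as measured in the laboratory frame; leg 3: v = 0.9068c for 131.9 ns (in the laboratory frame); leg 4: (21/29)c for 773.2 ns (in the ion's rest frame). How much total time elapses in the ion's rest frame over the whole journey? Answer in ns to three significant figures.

Leg 1: γ = 1/√(1 − 0.9813²) = 1/√0.03705 = 5.195; τ_1 = 4.613/5.195 = 0.8879 ns.
Leg 2: β = 0.8652; γ = 1/√(1 − 0.8652²) = 1/√0.2514 = 1.994; τ_2 = 741.3/1.994 = 371.7 ns.
Leg 3: γ = 1/√(1 − 0.9068²) = 1/√0.1777 = 2.372; τ_3 = 131.9/2.372 = 55.60 ns.
Leg 4: 773.2 ns is already measured in the ion's rest frame.
Total: 0.8879 + 371.7 + 55.60 + 773.2 ns.

τ = 1200 ns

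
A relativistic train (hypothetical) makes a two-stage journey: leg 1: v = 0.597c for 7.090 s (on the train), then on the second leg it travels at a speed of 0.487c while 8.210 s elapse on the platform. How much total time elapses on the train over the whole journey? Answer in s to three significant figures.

Leg 1: 7.090 s is already measured on the train.
Leg 2: γ = 1/√(1 − 0.487²) = 1/√0.7628 = 1.145; τ_2 = 8.210/1.145 = 7.171 s.
Total: 7.090 + 7.171 s.

τ = 14.3 s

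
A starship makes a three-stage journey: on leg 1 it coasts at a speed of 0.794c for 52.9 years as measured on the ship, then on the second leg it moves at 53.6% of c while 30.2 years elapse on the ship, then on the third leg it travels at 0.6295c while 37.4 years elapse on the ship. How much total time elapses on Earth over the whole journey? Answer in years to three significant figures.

Δt = 171 years

Leg 1: γ = 1/√(1 − 0.794²) = 1/√0.3696 = 1.645; Δt_1 = 1.645 × 52.9 = 87.02 years.
Leg 2: β = 0.536; γ = 1/√(1 − 0.536²) = 1/√0.7127 = 1.185; Δt_2 = 1.185 × 30.2 = 35.77 years.
Leg 3: γ = 1/√(1 − 0.6295²) = 1/√0.6037 = 1.287; Δt_3 = 1.287 × 37.4 = 48.13 years.
Total: 87.02 + 35.77 + 48.13 years.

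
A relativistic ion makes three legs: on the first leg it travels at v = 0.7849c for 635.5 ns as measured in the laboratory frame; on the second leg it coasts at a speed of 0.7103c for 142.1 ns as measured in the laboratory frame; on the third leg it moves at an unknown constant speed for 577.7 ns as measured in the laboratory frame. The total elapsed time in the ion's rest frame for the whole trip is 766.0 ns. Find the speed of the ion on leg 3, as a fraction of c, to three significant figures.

β = 0.882

Leg 1: γ = 1/√(1 − 0.7849²) = 1/√0.3839 = 1.614; τ_1 = 635.5/1.614 = 393.8 ns.
Leg 2: γ = 1/√(1 − 0.7103²) = 1/√0.4955 = 1.421; τ_2 = 142.1/1.421 = 100.0 ns.
Leg 3: speed unknown; τ_3 = 577.7/γ_3.
Total proper time: 393.8 + 100.0 + τ_3 = 766.0, so τ_3 = 766.0 − 493.8 = 272.2 ns.
γ_3 = 577.7/272.2 = 2.122; β = √(1 − 1/γ²) = √0.7780.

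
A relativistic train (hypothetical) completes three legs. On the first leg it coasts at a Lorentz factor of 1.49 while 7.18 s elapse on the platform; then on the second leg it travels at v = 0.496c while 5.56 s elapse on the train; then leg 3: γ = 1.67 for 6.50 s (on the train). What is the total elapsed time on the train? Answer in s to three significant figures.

τ = 16.9 s

Leg 1: γ = 1.49; τ_1 = 7.18/1.490 = 4.819 s.
Leg 2: 5.56 s is already measured on the train.
Leg 3: 6.50 s is already measured on the train.
Total: 4.819 + 5.560 + 6.500 s.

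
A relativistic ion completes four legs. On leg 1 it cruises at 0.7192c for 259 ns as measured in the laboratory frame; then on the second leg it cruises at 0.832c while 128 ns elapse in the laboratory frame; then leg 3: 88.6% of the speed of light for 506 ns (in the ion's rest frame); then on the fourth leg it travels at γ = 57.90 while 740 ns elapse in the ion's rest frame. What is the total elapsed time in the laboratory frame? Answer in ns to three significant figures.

Leg 1: 259 ns is already measured in the laboratory frame.
Leg 2: 128 ns is already measured in the laboratory frame.
Leg 3: β = 0.886; γ = 1/√(1 − 0.886²) = 1/√0.2150 = 2.157; Δt_3 = 2.157 × 506 = 1091 ns.
Leg 4: γ = 57.90; Δt_4 = 57.90 × 740 = 4.285×10⁴ ns.
Total: 259.0 + 128.0 + 1091 + 4.285×10⁴ ns.

Δt = 4.43×10⁴ ns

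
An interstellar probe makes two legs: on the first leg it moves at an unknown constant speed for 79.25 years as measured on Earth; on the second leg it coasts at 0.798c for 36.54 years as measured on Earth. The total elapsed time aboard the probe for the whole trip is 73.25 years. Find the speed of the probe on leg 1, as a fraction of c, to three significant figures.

β = 0.763

Leg 1: speed unknown; τ_1 = 79.25/γ_1.
Leg 2: γ = 1/√(1 − 0.798²) = 1/√0.3632 = 1.659; τ_2 = 36.54/1.659 = 22.02 years.
Total proper time: τ_1 + 22.02 = 73.25, so τ_1 = 73.25 − 22.02 = 51.23 years.
γ_1 = 79.25/51.23 = 1.547; β = √(1 − 1/γ²) = √0.5821.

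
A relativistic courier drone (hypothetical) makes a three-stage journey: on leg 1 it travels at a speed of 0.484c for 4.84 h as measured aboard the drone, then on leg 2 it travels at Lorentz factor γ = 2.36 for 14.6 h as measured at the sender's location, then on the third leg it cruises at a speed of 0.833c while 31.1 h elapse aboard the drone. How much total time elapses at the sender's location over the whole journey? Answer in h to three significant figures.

Leg 1: γ = 1/√(1 − 0.484²) = 1/√0.7657 = 1.143; Δt_1 = 1.143 × 4.84 = 5.531 h.
Leg 2: 14.6 h is already measured at the sender's location.
Leg 3: γ = 1/√(1 − 0.833²) = 1/√0.3061 = 1.807; Δt_3 = 1.807 × 31.1 = 56.21 h.
Total: 5.531 + 14.60 + 56.21 h.

Δt = 76.3 h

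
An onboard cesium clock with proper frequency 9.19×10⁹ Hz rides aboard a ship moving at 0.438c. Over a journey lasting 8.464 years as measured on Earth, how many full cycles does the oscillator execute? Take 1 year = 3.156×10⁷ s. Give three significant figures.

γ = 1/√(1 − 0.438²) = 1/√0.8082 = 1.112
The oscillator's own cycle count is N = f × τ where τ is the proper time on the ship. τ = Δt/γ = 8.464/1.112 = 7.609 years = 2.401×10⁸ s.
N = 9.19×10⁹ × 2.401×10⁸ = 2.207×10¹⁸.

N = 2.21×10¹⁸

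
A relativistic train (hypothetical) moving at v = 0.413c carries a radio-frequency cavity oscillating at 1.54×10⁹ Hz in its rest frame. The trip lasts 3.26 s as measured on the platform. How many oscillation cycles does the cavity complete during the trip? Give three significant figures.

γ = 1/√(1 − 0.413²) = 1/√0.8294 = 1.098
The oscillator's own cycle count is N = f × τ where τ is the proper time on the train. τ = Δt/γ = 3.26/1.098 = 2.969 s = 2.969×10⁰ s.
N = 1.54×10⁹ × 2.969×10⁰ = 4.572×10⁹.

N = 4.57×10⁹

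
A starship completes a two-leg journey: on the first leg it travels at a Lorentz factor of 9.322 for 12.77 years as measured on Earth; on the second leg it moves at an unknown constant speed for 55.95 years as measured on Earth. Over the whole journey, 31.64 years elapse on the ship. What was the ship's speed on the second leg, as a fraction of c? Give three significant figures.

Leg 1: γ = 9.322; τ_1 = 12.77/9.322 = 1.370 years.
Leg 2: speed unknown; τ_2 = 55.95/γ_2.
Total proper time: 1.370 + τ_2 = 31.64, so τ_2 = 31.64 − 1.370 = 30.27 years.
γ_2 = 55.95/30.27 = 1.848; β = √(1 − 1/γ²) = √0.7073.

β = 0.841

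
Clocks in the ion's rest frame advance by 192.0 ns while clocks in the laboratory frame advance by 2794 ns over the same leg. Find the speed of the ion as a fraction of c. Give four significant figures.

β = 0.9976

The proper time is measured in the ion's rest frame (both events occur at the ion's location); Δt is measured in the laboratory frame. γ = Δt/τ = 2794/192.0 = 14.55.
β = √(1 − 1/γ²) = √(1 − 0.004722) = √0.9953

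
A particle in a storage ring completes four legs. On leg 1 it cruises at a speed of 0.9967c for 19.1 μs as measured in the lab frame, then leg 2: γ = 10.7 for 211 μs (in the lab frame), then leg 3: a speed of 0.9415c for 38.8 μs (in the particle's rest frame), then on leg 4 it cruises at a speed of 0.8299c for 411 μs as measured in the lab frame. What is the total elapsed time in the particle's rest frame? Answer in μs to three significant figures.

Leg 1: γ = 1/√(1 − 0.9967²) = 1/√0.006589 = 12.32; τ_1 = 19.1/12.32 = 1.550 μs.
Leg 2: γ = 10.7; τ_2 = 211/10.70 = 19.72 μs.
Leg 3: 38.8 μs is already measured in the particle's rest frame.
Leg 4: γ = 1/√(1 − 0.8299²) = 1/√0.3113 = 1.792; τ_4 = 411/1.792 = 229.3 μs.
Total: 1.550 + 19.72 + 38.80 + 229.3 μs.

τ = 289 μs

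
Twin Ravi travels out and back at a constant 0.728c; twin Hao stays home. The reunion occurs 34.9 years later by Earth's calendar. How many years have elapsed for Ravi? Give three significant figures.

τ = 23.9 years

γ = 1/√(1 − 0.728²) = 1/√0.4700 = 1.459
Ravi's clock measures proper time along the trip: τ = Δt/γ = 34.9/1.459 years.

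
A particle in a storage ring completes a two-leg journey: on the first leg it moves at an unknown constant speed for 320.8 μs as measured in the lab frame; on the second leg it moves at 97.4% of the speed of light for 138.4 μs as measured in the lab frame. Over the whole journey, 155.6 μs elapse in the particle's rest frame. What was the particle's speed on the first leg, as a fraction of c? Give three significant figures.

Leg 1: speed unknown; τ_1 = 320.8/γ_1.
Leg 2: β = 0.974; γ = 1/√(1 − 0.974²) = 1/√0.05132 = 4.414; τ_2 = 138.4/4.414 = 31.35 μs.
Total proper time: τ_1 + 31.35 = 155.6, so τ_1 = 155.6 − 31.35 = 124.2 μs.
γ_1 = 320.8/124.2 = 2.582; β = √(1 − 1/γ²) = √0.8500.

β = 0.922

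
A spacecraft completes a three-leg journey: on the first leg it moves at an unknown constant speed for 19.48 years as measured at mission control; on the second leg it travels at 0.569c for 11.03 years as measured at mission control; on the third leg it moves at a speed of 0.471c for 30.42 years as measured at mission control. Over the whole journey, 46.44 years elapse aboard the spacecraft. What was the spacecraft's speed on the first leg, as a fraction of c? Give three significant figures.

Leg 1: speed unknown; τ_1 = 19.48/γ_1.
Leg 2: γ = 1/√(1 − 0.569²) = 1/√0.6762 = 1.216; τ_2 = 11.03/1.216 = 9.070 years.
Leg 3: γ = 1/√(1 − 0.471²) = 1/√0.7782 = 1.134; τ_3 = 30.42/1.134 = 26.83 years.
Total proper time: τ_1 + 9.070 + 26.83 = 46.44, so τ_1 = 46.44 − 35.90 = 10.54 years.
γ_1 = 19.48/10.54 = 1.849; β = √(1 − 1/γ²) = √0.7075.

β = 0.841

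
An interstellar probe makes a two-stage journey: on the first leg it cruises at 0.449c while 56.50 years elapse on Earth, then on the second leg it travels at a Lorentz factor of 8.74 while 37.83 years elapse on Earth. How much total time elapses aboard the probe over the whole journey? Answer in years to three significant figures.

τ = 54.8 years

Leg 1: γ = 1/√(1 − 0.449²) = 1/√0.7984 = 1.119; τ_1 = 56.50/1.119 = 50.48 years.
Leg 2: γ = 8.74; τ_2 = 37.83/8.740 = 4.328 years.
Total: 50.48 + 4.328 years.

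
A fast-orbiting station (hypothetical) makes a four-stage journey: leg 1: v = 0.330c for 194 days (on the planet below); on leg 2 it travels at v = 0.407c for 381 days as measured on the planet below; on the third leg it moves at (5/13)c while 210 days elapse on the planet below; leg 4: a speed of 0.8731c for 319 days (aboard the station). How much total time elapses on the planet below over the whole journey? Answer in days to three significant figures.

Leg 1: 194 days is already measured on the planet below.
Leg 2: 381 days is already measured on the planet below.
Leg 3: 210 days is already measured on the planet below.
Leg 4: γ = 1/√(1 − 0.8731²) = 1/√0.2377 = 2.051; Δt_4 = 2.051 × 319 = 654.3 days.
Total: 194.0 + 381.0 + 210.0 + 654.3 days.

Δt = 1440 days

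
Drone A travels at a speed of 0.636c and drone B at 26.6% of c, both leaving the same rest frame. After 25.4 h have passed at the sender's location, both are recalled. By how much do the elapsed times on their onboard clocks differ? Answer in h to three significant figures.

|τ_A − τ_B| = 4.88 h

A: γ = 1/√(1 − 0.636²) = 1/√0.5955 = 1.296; τ_A = 25.4/1.296 = 19.60 h.
B: β = 0.266; γ = 1/√(1 − 0.266²) = 1/√0.9292 = 1.037; τ_B = 25.4/1.037 = 24.48 h.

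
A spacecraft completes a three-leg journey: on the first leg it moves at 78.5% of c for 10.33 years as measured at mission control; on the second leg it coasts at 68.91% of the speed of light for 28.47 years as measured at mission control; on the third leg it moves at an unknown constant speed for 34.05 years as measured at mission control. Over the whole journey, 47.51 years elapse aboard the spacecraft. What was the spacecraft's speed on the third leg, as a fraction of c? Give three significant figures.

β = 0.799

Leg 1: β = 0.785; γ = 1/√(1 − 0.785²) = 1/√0.3838 = 1.614; τ_1 = 10.33/1.614 = 6.399 years.
Leg 2: β = 0.6891; γ = 1/√(1 − 0.6891²) = 1/√0.5251 = 1.380; τ_2 = 28.47/1.380 = 20.63 years.
Leg 3: speed unknown; τ_3 = 34.05/γ_3.
Total proper time: 6.399 + 20.63 + τ_3 = 47.51, so τ_3 = 47.51 − 27.03 = 20.48 years.
γ_3 = 34.05/20.48 = 1.663; β = √(1 − 1/γ²) = √0.6383.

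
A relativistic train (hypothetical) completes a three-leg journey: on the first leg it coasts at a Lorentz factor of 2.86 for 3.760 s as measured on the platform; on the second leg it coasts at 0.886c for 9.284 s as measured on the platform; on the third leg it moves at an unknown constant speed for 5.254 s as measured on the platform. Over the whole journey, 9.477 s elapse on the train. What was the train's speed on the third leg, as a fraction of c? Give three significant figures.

Leg 1: γ = 2.86; τ_1 = 3.760/2.860 = 1.315 s.
Leg 2: γ = 1/√(1 − 0.886²) = 1/√0.2150 = 2.157; τ_2 = 9.284/2.157 = 4.305 s.
Leg 3: speed unknown; τ_3 = 5.254/γ_3.
Total proper time: 1.315 + 4.305 + τ_3 = 9.477, so τ_3 = 9.477 − 5.620 = 3.857 s.
γ_3 = 5.254/3.857 = 1.362; β = √(1 − 1/γ²) = √0.4610.

β = 0.679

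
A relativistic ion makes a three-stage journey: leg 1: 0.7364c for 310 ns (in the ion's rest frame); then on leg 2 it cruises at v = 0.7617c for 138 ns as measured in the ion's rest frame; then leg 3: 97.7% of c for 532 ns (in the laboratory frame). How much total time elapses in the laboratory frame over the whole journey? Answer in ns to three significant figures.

Δt = 1200 ns

Leg 1: γ = 1/√(1 − 0.7364²) = 1/√0.4577 = 1.478; Δt_1 = 1.478 × 310 = 458.2 ns.
Leg 2: γ = 1/√(1 − 0.7617²) = 1/√0.4198 = 1.543; Δt_2 = 1.543 × 138 = 213.0 ns.
Leg 3: 532 ns is already measured in the laboratory frame.
Total: 458.2 + 213.0 + 532.0 ns.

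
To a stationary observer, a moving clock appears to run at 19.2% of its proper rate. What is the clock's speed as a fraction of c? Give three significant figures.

β = 0.981

Rate ratio = 1/γ, so γ = 1/0.192 = 5.208.
β = √(1 − 1/γ²) = √(1 − 0.192²) = √0.9631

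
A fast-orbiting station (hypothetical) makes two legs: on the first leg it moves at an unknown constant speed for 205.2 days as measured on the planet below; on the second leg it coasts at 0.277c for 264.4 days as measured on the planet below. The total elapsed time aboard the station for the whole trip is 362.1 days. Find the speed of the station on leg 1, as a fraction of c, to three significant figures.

β = 0.850

Leg 1: speed unknown; τ_1 = 205.2/γ_1.
Leg 2: γ = 1/√(1 − 0.277²) = 1/√0.9233 = 1.041; τ_2 = 264.4/1.041 = 254.1 days.
Total proper time: τ_1 + 254.1 = 362.1, so τ_1 = 362.1 − 254.1 = 108.0 days.
γ_1 = 205.2/108.0 = 1.899; β = √(1 − 1/γ²) = √0.7228.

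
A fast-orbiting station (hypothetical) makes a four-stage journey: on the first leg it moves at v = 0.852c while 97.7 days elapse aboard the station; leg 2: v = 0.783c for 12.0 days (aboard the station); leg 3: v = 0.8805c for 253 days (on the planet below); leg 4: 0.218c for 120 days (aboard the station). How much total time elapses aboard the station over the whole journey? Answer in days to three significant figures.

τ = 350 days

Leg 1: 97.7 days is already measured aboard the station.
Leg 2: 12.0 days is already measured aboard the station.
Leg 3: γ = 1/√(1 − 0.8805²) = 1/√0.2247 = 2.109; τ_3 = 253/2.109 = 119.9 days.
Leg 4: 120 days is already measured aboard the station.
Total: 97.70 + 12.00 + 119.9 + 120.0 days.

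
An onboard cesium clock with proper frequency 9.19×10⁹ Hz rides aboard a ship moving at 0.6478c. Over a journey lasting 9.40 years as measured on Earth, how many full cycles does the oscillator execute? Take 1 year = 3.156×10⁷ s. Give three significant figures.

N = 2.08×10¹⁸

γ = 1/√(1 − 0.6478²) = 1/√0.5804 = 1.313
The oscillator's own cycle count is N = f × τ where τ is the proper time on the ship. τ = Δt/γ = 9.40/1.313 = 7.161 years = 2.260×10⁸ s.
N = 9.19×10⁹ × 2.260×10⁸ = 2.077×10¹⁸.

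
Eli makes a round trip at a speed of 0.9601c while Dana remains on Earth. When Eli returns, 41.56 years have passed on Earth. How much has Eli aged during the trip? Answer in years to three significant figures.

τ = 11.6 years

γ = 1/√(1 − 0.9601²) = 1/√0.07821 = 3.576
Eli's clock measures proper time along the trip: τ = Δt/γ = 41.56/3.576 years.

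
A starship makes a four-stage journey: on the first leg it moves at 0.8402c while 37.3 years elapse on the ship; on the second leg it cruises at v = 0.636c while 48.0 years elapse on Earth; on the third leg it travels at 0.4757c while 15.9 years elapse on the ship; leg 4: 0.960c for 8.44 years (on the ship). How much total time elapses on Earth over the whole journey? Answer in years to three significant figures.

Δt = 165 years

Leg 1: γ = 1/√(1 − 0.8402²) = 1/√0.2941 = 1.844; Δt_1 = 1.844 × 37.3 = 68.78 years.
Leg 2: 48.0 years is already measured on Earth.
Leg 3: γ = 1/√(1 − 0.4757²) = 1/√0.7737 = 1.137; Δt_3 = 1.137 × 15.9 = 18.08 years.
Leg 4: γ = 1/√(1 − 0.960²) = 25/7 ≈ 3.571; Δt_4 = 3.571 × 8.44 = 30.14 years.
Total: 68.78 + 48.00 + 18.08 + 30.14 years.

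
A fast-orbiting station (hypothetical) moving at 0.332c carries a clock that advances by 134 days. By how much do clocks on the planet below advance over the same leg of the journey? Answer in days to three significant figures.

γ = 1/√(1 − 0.332²) = 1/√0.8898 = 1.060
The interval measured aboard the station is the proper time (both events occur at the same place in that frame); the lab-frame interval is Δt = γτ = 1.060 × 134 days.

Δt = 142 days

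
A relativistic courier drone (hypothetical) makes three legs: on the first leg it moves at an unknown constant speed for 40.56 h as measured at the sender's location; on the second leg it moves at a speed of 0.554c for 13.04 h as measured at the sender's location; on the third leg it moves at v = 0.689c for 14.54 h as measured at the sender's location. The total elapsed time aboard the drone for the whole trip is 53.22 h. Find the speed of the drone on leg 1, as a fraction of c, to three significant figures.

Leg 1: speed unknown; τ_1 = 40.56/γ_1.
Leg 2: γ = 1/√(1 − 0.554²) = 1/√0.6931 = 1.201; τ_2 = 13.04/1.201 = 10.86 h.
Leg 3: γ = 1/√(1 − 0.689²) = 1/√0.5253 = 1.380; τ_3 = 14.54/1.380 = 10.54 h.
Total proper time: τ_1 + 10.86 + 10.54 = 53.22, so τ_1 = 53.22 − 21.39 = 31.83 h.
γ_1 = 40.56/31.83 = 1.274; β = √(1 − 1/γ²) = √0.3843.

β = 0.620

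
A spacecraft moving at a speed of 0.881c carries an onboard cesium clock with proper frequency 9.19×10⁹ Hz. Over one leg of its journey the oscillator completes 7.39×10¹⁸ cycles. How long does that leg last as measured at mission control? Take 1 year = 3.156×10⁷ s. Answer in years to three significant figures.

γ = 1/√(1 − 0.881²) = 1/√0.2238 = 2.114
Proper time for N cycles: τ = N/f = 7.39×10¹⁸/(9.19×10⁹) = 8.041×10⁸ s = 25.48 years.
Lab-frame duration Δt = γτ = 2.114 × 25.48 = 53.85 years.

Δt = 53.9 years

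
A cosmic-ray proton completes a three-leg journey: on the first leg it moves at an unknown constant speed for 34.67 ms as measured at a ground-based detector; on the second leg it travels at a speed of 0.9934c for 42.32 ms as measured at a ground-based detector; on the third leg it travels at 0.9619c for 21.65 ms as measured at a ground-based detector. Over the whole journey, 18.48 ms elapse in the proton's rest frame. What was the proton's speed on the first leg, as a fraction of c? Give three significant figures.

Leg 1: speed unknown; τ_1 = 34.67/γ_1.
Leg 2: γ = 1/√(1 − 0.9934²) = 1/√0.01316 = 8.718; τ_2 = 42.32/8.718 = 4.854 ms.
Leg 3: γ = 1/√(1 − 0.9619²) = 1/√0.07475 = 3.658; τ_3 = 21.65/3.658 = 5.919 ms.
Total proper time: τ_1 + 4.854 + 5.919 = 18.48, so τ_1 = 18.48 − 10.77 = 7.707 ms.
γ_1 = 34.67/7.707 = 4.499; β = √(1 − 1/γ²) = √0.9506.

β = 0.975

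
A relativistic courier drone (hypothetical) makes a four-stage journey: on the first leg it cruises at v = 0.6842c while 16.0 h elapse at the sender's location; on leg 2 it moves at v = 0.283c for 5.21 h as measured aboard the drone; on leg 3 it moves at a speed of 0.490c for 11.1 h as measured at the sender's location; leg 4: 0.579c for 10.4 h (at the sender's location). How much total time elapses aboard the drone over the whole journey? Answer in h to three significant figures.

Leg 1: γ = 1/√(1 − 0.6842²) = 1/√0.5319 = 1.371; τ_1 = 16.0/1.371 = 11.67 h.
Leg 2: 5.21 h is already measured aboard the drone.
Leg 3: γ = 1/√(1 − 0.490²) = 1/√0.7599 = 1.147; τ_3 = 11.1/1.147 = 9.676 h.
Leg 4: γ = 1/√(1 − 0.579²) = 1/√0.6648 = 1.227; τ_4 = 10.4/1.227 = 8.479 h.
Total: 11.67 + 5.210 + 9.676 + 8.479 h.

τ = 35.0 h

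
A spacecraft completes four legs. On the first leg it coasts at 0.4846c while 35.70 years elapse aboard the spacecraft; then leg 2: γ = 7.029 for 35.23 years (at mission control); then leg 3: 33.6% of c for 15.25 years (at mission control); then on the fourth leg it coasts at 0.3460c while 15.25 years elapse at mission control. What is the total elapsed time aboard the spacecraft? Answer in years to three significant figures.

τ = 69.4 years

Leg 1: 35.70 years is already measured aboard the spacecraft.
Leg 2: γ = 7.029; τ_2 = 35.23/7.029 = 5.012 years.
Leg 3: β = 0.336; γ = 1/√(1 − 0.336²) = 1/√0.8871 = 1.062; τ_3 = 15.25/1.062 = 14.36 years.
Leg 4: γ = 1/√(1 − 0.3460²) = 1/√0.8803 = 1.066; τ_4 = 15.25/1.066 = 14.31 years.
Total: 35.70 + 5.012 + 14.36 + 14.31 years.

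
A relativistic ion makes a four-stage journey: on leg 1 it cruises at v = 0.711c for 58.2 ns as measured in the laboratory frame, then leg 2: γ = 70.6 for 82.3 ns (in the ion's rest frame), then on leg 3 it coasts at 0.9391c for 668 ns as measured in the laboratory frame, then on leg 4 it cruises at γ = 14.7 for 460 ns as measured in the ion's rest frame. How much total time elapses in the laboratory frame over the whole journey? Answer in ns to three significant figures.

Δt = 1.33×10⁴ ns

Leg 1: 58.2 ns is already measured in the laboratory frame.
Leg 2: γ = 70.6; Δt_2 = 70.60 × 82.3 = 5810 ns.
Leg 3: 668 ns is already measured in the laboratory frame.
Leg 4: γ = 14.7; Δt_4 = 14.70 × 460 = 6762 ns.
Total: 58.20 + 5810 + 668.0 + 6762 ns.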